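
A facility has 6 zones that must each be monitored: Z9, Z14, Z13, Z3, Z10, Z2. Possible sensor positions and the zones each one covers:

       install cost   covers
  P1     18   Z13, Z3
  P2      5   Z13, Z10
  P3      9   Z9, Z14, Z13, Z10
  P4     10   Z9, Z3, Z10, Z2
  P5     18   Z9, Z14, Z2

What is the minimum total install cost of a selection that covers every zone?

P3, P4 cover every zone at install cost 9 + 10 = 19.
Any cover uses at least 2 sensor positions; among all covering selections none totals below 19.

19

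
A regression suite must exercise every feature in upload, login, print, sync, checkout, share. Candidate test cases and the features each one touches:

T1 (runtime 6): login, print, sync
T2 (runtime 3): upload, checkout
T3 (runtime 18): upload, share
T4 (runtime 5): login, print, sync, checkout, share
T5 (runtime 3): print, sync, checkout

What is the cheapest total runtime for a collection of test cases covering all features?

8

T2, T4 cover every feature at runtime 3 + 5 = 8.
Any cover uses at least 2 test cases; among all covering selections none totals below 8.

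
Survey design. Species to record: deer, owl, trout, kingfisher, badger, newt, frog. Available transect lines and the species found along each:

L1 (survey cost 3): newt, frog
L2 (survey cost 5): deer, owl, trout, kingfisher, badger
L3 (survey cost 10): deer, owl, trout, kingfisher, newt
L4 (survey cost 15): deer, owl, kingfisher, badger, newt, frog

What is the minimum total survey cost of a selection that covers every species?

L1, L2 cover every species at survey cost 3 + 5 = 8.
Any cover uses at least 2 transects; among all covering selections none totals below 8.

8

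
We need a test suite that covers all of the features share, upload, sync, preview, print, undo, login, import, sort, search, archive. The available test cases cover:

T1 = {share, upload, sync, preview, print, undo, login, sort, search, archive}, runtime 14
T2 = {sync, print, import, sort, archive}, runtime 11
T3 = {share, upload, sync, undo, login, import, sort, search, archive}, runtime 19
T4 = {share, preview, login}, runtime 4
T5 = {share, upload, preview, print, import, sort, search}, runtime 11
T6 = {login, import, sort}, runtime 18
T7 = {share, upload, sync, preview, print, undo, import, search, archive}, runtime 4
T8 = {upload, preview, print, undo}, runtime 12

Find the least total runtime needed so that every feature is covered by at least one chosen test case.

18

T1, T7 cover every feature at runtime 14 + 4 = 18.
Any cover uses at least 2 test cases; among all covering selections none totals below 18.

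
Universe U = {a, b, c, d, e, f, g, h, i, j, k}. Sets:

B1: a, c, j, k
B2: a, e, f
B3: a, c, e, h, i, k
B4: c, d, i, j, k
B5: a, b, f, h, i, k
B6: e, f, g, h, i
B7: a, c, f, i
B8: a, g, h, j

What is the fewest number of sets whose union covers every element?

B4, B5, B6 together cover {a, b, c, d, e, f, g, h, i, j, k} — every element.
No 2 of the 8 sets cover everything (all 28 pairs fall short), so 3 is minimum.
Greedy (largest uncovered first) would take B3, B4, B5, B6 — 4 sets — but 3 suffice.

3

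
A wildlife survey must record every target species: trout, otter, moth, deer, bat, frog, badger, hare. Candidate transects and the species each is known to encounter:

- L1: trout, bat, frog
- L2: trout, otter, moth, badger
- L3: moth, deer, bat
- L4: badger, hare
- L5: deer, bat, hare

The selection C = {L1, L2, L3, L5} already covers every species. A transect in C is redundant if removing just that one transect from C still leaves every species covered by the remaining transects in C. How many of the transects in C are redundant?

Drop L1: frog uncovered — not redundant.
Drop L2: otter, badger uncovered — not redundant.
Drop L3: the rest still cover every species — redundant.
Drop L5: hare uncovered — not redundant.
1 redundant: L3.

1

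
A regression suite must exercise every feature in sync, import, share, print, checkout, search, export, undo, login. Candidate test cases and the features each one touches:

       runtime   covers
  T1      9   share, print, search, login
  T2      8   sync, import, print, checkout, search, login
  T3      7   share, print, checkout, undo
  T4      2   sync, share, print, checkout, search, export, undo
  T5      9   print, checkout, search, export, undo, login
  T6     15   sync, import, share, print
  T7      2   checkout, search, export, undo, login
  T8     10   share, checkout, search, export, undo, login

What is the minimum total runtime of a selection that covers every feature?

T2, T4 cover every feature at runtime 8 + 2 = 10.
Any cover uses at least 2 test cases; among all covering selections none totals below 10.

10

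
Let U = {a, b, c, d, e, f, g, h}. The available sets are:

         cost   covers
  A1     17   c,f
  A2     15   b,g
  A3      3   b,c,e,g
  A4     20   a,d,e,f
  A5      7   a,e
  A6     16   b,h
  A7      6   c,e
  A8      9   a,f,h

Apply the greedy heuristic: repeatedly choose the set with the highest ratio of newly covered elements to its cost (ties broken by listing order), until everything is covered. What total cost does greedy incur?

32

Pick 1: A3 adds 4 new (b, c, e, g) at cost 3 (ratio 4/3).
Pick 2: A8 adds 3 new (a, f, h) at cost 9 (ratio 3/9).
Pick 3: A4 adds 1 new (d) at cost 20 (ratio 1/20).
Greedy total cost: 3 + 9 + 20 = 32.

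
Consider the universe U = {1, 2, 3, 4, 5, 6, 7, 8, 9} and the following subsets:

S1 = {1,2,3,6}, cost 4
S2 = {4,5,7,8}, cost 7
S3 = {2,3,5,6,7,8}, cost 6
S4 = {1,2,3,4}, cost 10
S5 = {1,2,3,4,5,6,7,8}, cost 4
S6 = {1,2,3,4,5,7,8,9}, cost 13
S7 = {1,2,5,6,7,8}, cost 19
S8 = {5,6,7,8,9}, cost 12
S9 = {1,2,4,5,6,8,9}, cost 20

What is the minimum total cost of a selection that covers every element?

16

S5, S8 cover every element at cost 4 + 12 = 16.
Any cover uses at least 2 sets; among all covering selections none totals below 16.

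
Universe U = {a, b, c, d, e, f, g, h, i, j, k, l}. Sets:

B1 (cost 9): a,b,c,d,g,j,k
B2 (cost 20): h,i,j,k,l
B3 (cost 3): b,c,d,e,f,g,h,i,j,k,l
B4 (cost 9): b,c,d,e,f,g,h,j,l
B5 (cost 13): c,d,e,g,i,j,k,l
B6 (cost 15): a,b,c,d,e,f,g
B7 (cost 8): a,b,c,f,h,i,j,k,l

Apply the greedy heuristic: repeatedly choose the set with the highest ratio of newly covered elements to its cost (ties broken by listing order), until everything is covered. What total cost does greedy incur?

11

Pick 1: B3 adds 11 new (b, c, d, e, f, g, h, i, j, k, l) at cost 3 (ratio 11/3).
Pick 2: B7 adds 1 new (a) at cost 8 (ratio 1/8).
Greedy total cost: 3 + 8 = 11.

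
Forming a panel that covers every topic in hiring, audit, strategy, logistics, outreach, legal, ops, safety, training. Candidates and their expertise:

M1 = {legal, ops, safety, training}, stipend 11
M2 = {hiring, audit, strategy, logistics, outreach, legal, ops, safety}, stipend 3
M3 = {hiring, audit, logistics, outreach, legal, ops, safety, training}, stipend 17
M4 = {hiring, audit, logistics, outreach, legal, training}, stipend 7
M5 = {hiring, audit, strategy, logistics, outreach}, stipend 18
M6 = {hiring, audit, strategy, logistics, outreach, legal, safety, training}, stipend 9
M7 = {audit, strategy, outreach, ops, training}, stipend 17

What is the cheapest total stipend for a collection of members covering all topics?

M2, M4 cover every topic at stipend 3 + 7 = 10.
Any cover uses at least 2 members; among all covering selections none totals below 10.

10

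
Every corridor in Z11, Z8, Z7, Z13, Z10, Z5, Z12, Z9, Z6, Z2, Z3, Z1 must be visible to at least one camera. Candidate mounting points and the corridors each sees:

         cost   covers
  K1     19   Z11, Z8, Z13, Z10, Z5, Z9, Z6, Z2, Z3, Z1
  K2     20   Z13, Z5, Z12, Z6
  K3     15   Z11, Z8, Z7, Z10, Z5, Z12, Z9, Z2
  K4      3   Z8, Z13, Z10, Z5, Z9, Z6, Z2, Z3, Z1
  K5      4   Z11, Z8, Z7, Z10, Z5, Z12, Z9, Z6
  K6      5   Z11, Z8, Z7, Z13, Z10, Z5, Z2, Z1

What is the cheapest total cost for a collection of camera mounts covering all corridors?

K4, K5 cover every corridor at cost 3 + 4 = 7.
Any cover uses at least 2 camera mounts; among all covering selections none totals below 7.

7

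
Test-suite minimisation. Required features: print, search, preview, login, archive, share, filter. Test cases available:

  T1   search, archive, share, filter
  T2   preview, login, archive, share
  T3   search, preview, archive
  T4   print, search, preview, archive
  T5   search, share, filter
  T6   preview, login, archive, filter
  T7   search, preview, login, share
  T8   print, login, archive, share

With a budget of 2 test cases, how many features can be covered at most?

Choosing T1, T2 covers {search, preview, login, archive, share, filter} — 6 features.
No choice of 2 test cases does better; here print is left uncovered.

6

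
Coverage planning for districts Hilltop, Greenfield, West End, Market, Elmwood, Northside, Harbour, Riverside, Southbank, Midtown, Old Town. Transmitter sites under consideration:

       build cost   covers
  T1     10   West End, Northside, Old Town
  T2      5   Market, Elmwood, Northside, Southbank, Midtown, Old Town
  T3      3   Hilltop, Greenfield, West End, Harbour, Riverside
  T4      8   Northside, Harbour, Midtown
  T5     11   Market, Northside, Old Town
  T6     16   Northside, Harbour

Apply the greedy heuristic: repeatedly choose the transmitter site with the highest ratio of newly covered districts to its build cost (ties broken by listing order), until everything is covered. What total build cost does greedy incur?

8

Pick 1: T3 adds 5 new (Hilltop, Greenfield, West End, Harbour, Riverside) at build cost 3 (ratio 5/3).
Pick 2: T2 adds 6 new (Market, Elmwood, Northside, Southbank, Midtown, Old Town) at build cost 5 (ratio 6/5).
Greedy total build cost: 3 + 5 = 8.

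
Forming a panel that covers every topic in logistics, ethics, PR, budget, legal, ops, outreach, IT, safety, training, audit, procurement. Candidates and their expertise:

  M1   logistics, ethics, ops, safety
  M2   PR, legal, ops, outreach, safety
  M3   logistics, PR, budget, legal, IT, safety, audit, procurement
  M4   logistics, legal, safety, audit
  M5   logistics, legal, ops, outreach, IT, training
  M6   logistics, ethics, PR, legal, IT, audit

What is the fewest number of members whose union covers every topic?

3

M1, M3, M5 together cover {logistics, ethics, PR, budget, legal, ops, outreach, IT, safety, training, audit, procurement} — every topic.
No 2 of the 6 members cover everything (all 15 pairs fall short), so 3 is minimum.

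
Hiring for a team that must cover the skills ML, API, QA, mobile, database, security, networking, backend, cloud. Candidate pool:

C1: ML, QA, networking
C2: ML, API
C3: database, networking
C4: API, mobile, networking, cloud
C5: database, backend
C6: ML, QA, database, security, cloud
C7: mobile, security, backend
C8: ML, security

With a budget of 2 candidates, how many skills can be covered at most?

Choosing C4, C6 covers {ML, API, QA, mobile, database, security, networking, cloud} — 8 skills.
No choice of 2 candidates does better; here backend is left uncovered.

8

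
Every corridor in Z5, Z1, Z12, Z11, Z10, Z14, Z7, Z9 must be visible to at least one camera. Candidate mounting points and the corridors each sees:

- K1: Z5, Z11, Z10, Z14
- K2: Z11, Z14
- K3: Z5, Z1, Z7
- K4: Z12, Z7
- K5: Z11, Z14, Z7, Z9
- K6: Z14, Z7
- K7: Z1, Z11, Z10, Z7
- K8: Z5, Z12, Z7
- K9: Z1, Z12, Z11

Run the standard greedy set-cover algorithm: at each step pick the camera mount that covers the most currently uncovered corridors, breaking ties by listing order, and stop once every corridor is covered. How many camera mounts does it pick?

4

Pick 1: K1 covers 4 new corridors (Z5, Z11, Z10, Z14).
Pick 2: K3 covers 2 new corridors (Z1, Z7).
Pick 3: K4 covers 1 new corridors (Z12).
Pick 4: K5 covers 1 new corridors (Z9).
Greedy uses 4 camera mounts. (The true minimum is 3.)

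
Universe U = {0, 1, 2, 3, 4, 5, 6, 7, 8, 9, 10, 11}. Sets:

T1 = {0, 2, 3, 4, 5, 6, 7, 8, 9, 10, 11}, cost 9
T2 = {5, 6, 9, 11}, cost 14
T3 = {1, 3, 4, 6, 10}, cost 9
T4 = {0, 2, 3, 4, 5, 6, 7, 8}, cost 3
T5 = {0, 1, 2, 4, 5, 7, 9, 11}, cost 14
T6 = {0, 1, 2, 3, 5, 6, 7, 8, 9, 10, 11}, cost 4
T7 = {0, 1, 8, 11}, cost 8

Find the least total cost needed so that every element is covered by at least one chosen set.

T4, T6 cover every element at cost 3 + 4 = 7.
Any cover uses at least 2 sets; among all covering selections none totals below 7.

7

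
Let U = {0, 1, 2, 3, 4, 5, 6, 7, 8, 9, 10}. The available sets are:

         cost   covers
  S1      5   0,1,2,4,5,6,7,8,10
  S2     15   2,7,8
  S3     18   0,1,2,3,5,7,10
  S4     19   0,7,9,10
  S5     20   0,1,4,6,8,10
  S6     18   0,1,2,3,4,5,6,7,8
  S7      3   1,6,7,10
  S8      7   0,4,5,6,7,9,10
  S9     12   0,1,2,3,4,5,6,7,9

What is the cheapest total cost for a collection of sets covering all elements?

17

S1, S9 cover every element at cost 5 + 12 = 17.
Any cover uses at least 2 sets; among all covering selections none totals below 17.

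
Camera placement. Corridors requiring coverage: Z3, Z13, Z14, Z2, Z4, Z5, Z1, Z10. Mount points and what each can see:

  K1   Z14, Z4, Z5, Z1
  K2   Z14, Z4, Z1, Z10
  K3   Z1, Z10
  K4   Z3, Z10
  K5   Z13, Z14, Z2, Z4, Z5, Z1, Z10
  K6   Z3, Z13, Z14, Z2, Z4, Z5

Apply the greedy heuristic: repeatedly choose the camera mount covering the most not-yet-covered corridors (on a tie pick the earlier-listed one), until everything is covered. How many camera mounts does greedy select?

Pick 1: K5 covers 7 new corridors (Z13, Z14, Z2, Z4, Z5, Z1, Z10).
Pick 2: K4 covers 1 new corridors (Z3).
Greedy uses 2 camera mounts.

2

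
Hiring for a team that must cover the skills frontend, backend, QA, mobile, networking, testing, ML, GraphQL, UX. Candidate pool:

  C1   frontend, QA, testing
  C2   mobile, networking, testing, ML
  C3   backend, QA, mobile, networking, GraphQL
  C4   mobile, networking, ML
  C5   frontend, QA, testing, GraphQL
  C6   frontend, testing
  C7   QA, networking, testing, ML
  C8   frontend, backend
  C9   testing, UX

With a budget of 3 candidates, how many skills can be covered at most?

8

Choosing C1, C2, C3 covers {frontend, backend, QA, mobile, networking, testing, ML, GraphQL} — 8 skills.
No choice of 3 candidates does better; here UX is left uncovered.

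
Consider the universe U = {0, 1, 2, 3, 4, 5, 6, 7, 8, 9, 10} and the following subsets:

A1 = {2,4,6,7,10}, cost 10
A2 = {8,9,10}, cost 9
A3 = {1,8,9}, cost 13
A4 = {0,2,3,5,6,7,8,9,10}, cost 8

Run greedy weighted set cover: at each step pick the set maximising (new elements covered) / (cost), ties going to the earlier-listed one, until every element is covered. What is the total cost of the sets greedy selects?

31

Pick 1: A4 adds 9 new (0, 2, 3, 5, 6, 7, 8, 9, 10) at cost 8 (ratio 9/8).
Pick 2: A1 adds 1 new (4) at cost 10 (ratio 1/10).
Pick 3: A3 adds 1 new (1) at cost 13 (ratio 1/13).
Greedy total cost: 8 + 10 + 13 = 31.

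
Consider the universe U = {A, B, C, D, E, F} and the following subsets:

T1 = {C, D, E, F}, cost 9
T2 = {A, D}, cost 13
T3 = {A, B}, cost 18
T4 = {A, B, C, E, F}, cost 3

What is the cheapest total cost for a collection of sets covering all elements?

T1, T4 cover every element at cost 9 + 3 = 12.
Any cover uses at least 2 sets; among all covering selections none totals below 12.

12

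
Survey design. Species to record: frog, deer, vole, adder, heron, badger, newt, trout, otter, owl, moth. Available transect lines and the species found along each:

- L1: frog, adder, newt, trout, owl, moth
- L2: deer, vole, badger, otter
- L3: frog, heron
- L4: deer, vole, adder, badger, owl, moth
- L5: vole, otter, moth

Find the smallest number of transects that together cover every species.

3

L1, L2, L3 together cover {frog, deer, vole, adder, heron, badger, newt, trout, otter, owl, moth} — every species.
No 2 of the 5 transects cover everything (all 10 pairs fall short), so 3 is minimum.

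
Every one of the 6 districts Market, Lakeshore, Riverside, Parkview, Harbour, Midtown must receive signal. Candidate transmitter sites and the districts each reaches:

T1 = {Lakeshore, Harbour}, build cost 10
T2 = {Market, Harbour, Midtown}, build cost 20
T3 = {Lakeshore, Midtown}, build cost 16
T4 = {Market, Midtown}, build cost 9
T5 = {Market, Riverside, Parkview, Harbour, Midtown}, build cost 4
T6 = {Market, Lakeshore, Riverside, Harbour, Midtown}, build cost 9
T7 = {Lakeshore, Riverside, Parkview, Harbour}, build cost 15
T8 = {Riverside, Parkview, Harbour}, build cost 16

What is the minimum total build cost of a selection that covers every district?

13

T5, T6 cover every district at build cost 4 + 9 = 13.
Any cover uses at least 2 transmitter sites; among all covering selections none totals below 13.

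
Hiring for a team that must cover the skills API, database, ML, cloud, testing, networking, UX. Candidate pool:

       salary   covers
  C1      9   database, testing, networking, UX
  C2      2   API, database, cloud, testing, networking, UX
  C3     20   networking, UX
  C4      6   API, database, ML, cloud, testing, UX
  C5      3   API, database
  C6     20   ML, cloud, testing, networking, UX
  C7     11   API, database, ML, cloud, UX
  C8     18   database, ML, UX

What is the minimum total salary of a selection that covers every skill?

8

C2, C4 cover every skill at salary 2 + 6 = 8.
Any cover uses at least 2 candidates; among all covering selections none totals below 8.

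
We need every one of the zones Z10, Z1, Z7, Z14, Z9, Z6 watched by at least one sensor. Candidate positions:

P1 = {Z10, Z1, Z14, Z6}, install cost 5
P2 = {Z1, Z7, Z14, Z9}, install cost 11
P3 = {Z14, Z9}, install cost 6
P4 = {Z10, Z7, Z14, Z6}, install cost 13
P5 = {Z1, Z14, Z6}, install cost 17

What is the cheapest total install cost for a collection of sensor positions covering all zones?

P1, P2 cover every zone at install cost 5 + 11 = 16.
Any cover uses at least 2 sensor positions; among all covering selections none totals below 16.

16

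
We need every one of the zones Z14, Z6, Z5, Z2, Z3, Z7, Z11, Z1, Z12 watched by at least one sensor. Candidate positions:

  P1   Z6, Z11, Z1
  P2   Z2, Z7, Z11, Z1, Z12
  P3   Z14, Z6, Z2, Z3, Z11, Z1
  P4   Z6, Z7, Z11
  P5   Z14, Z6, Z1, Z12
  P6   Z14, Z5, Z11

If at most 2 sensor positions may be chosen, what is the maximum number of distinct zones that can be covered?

8

Choosing P2, P3 covers {Z14, Z6, Z2, Z3, Z7, Z11, Z1, Z12} — 8 zones.
No choice of 2 sensor positions does better; here Z5 is left uncovered.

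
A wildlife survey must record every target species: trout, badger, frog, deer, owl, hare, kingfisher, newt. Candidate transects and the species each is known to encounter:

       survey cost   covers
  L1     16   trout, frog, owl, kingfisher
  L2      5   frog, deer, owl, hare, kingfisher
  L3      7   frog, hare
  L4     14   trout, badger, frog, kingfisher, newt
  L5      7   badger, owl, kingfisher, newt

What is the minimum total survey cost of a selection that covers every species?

19

L2, L4 cover every species at survey cost 5 + 14 = 19.
Any cover uses at least 2 transects; among all covering selections none totals below 19.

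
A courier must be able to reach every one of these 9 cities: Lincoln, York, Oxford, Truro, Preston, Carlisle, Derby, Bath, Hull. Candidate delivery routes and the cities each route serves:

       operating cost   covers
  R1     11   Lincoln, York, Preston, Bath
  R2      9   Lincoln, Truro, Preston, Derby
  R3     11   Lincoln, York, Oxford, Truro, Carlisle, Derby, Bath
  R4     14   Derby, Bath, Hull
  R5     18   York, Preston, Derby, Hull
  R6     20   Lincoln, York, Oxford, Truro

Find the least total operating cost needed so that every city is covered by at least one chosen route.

R3, R5 cover every city at operating cost 11 + 18 = 29.
Any cover uses at least 2 routes; among all covering selections none totals below 29.

29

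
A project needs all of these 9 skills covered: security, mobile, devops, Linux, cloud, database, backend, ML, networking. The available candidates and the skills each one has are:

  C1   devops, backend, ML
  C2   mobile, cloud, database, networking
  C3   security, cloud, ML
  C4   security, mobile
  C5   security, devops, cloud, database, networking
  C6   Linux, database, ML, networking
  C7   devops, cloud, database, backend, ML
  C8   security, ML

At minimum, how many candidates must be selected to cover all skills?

C4, C6, C7 together cover {security, mobile, devops, Linux, cloud, database, backend, ML, networking} — every skill.
No 2 of the 8 candidates cover everything (all 28 pairs fall short), so 3 is minimum.
Greedy (largest uncovered first) would take C5, C1, C2, C6 — 4 candidates — but 3 suffice.

3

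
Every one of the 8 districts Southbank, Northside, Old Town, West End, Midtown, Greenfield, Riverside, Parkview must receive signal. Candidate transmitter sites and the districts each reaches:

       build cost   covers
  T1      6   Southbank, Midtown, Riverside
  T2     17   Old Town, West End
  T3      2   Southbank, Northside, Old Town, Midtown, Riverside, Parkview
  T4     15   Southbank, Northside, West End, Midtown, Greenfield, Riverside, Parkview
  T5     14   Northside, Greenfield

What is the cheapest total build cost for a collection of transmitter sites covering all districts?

T3, T4 cover every district at build cost 2 + 15 = 17.
Any cover uses at least 2 transmitter sites; among all covering selections none totals below 17.

17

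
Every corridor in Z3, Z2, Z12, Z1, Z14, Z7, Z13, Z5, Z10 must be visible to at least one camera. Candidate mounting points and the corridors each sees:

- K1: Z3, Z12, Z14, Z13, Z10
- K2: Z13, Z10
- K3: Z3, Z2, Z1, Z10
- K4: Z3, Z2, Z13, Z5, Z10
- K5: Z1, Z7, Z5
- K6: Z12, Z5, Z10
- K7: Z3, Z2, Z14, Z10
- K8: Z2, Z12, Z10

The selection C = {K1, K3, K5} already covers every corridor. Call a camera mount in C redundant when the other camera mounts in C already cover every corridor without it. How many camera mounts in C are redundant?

Drop K1: Z12, Z14, Z13 uncovered — not redundant.
Drop K3: Z2 uncovered — not redundant.
Drop K5: Z7, Z5 uncovered — not redundant.
None of the camera mounts in C is redundant.

0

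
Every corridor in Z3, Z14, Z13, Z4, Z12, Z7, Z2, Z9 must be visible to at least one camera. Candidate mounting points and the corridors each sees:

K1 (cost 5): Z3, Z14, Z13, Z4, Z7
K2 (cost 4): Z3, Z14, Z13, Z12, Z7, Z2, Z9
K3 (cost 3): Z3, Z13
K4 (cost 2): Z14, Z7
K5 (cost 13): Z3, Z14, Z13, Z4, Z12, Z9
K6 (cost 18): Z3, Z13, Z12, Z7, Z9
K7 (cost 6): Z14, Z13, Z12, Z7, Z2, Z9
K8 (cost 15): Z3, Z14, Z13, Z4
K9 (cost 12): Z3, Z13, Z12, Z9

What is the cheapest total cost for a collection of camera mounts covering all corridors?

K1, K2 cover every corridor at cost 5 + 4 = 9.
Any cover uses at least 2 camera mounts; among all covering selections none totals below 9.

9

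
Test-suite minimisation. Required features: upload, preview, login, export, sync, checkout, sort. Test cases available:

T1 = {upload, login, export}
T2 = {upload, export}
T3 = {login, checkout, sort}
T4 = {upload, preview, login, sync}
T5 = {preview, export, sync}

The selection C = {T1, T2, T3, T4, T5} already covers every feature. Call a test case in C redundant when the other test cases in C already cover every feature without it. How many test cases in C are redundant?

4

Drop T1: the rest still cover every feature — redundant.
Drop T2: the rest still cover every feature — redundant.
Drop T3: checkout, sort uncovered — not redundant.
Drop T4: the rest still cover every feature — redundant.
Drop T5: the rest still cover every feature — redundant.
4 redundant: T1, T2, T4, T5.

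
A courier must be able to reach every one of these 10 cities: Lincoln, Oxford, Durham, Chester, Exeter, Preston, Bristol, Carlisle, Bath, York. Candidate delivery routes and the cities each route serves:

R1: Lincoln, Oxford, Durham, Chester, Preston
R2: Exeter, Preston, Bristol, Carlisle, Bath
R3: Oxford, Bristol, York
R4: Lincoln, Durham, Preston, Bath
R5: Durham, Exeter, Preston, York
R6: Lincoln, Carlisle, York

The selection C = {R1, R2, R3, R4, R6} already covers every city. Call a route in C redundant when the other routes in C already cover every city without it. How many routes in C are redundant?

3

Drop R1: Chester uncovered — not redundant.
Drop R2: Exeter uncovered — not redundant.
Drop R3: the rest still cover every city — redundant.
Drop R4: the rest still cover every city — redundant.
Drop R6: the rest still cover every city — redundant.
3 redundant: R3, R4, R6.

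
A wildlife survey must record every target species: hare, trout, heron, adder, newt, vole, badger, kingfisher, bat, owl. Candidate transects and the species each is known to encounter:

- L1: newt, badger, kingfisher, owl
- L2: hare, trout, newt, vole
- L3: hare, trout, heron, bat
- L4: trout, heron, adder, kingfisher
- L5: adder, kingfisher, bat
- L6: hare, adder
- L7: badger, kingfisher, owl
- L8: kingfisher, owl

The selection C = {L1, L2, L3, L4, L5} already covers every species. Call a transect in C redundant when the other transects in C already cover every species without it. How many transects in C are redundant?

3

Drop L1: badger, owl uncovered — not redundant.
Drop L2: vole uncovered — not redundant.
Drop L3: the rest still cover every species — redundant.
Drop L4: the rest still cover every species — redundant.
Drop L5: the rest still cover every species — redundant.
3 redundant: L3, L4, L5.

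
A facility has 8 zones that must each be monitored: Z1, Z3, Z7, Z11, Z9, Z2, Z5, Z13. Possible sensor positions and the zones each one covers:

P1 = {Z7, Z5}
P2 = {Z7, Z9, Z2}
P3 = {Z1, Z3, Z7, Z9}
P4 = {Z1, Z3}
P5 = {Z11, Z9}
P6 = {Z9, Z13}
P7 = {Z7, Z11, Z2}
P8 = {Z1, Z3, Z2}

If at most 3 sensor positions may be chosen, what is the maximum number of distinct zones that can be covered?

Choosing P1, P3, P7 covers {Z1, Z3, Z7, Z11, Z9, Z2, Z5} — 7 zones.
No choice of 3 sensor positions does better; here Z13 is left uncovered.

7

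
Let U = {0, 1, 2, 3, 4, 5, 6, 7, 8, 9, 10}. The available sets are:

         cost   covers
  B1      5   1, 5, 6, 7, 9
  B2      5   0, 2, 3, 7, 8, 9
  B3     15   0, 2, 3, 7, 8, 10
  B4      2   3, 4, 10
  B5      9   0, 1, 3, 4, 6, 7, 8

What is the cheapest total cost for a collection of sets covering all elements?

B1, B2, B4 cover every element at cost 5 + 5 + 2 = 12.
Any cover uses at least 3 sets; among all covering selections none totals below 12.

12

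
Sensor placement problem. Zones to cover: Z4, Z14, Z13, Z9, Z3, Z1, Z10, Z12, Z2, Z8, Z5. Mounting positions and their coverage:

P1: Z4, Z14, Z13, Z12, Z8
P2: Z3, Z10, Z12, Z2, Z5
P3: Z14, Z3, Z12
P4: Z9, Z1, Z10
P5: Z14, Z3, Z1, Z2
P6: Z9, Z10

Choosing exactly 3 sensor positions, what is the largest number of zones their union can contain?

11

Choosing P1, P2, P4 covers {Z4, Z14, Z13, Z9, Z3, Z1, Z10, Z12, Z2, Z8, Z5} — 11 zones.
That is all 11 zones.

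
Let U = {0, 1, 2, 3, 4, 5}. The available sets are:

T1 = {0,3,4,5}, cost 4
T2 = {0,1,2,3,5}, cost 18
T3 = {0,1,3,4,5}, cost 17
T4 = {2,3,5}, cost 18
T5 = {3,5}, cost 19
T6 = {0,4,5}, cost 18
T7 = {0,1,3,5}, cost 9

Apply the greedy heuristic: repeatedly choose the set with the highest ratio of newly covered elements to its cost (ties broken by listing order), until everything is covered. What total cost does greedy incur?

22

Pick 1: T1 adds 4 new (0, 3, 4, 5) at cost 4 (ratio 4/4).
Pick 2: T2 adds 2 new (1, 2) at cost 18 (ratio 2/18).
Greedy total cost: 4 + 18 = 22.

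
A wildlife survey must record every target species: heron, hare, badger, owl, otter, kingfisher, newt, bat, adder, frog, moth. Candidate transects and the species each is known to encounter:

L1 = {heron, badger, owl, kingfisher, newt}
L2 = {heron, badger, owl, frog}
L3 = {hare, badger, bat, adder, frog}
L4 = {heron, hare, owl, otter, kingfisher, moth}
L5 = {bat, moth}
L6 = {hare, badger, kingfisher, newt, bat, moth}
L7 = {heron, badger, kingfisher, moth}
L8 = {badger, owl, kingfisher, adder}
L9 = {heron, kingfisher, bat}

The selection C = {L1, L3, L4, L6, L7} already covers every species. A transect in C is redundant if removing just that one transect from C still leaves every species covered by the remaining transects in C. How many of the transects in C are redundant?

Drop L1: the rest still cover every species — redundant.
Drop L3: adder, frog uncovered — not redundant.
Drop L4: otter uncovered — not redundant.
Drop L6: the rest still cover every species — redundant.
Drop L7: the rest still cover every species — redundant.
3 redundant: L1, L6, L7.

3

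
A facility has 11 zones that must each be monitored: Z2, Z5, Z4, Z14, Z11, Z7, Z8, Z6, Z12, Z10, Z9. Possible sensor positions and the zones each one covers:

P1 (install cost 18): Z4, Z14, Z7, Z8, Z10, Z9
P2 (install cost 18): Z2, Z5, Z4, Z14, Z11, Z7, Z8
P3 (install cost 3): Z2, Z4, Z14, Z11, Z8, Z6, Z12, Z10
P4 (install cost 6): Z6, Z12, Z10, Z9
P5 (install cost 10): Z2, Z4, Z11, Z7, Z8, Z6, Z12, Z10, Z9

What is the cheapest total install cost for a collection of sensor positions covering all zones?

24

P2, P4 cover every zone at install cost 18 + 6 = 24.
Any cover uses at least 2 sensor positions; among all covering selections none totals below 24.
Greedy by coverage-per-install cost would pick P3, P5, P2 for 31 — worse than the optimum 24.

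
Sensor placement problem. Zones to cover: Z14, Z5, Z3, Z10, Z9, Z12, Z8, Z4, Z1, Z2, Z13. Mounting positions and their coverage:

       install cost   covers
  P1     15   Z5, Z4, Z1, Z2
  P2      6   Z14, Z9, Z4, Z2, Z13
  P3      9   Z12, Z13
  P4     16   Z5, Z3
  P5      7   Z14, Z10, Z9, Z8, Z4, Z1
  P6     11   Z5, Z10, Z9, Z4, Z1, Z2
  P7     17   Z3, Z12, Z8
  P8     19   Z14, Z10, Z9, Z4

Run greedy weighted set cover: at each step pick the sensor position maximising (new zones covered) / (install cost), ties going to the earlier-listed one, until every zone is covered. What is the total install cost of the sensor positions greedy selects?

38

Pick 1: P5 adds 6 new (Z14, Z10, Z9, Z8, Z4, Z1) at install cost 7 (ratio 6/7).
Pick 2: P2 adds 2 new (Z2, Z13) at install cost 6 (ratio 2/6).
Pick 3: P4 adds 2 new (Z5, Z3) at install cost 16 (ratio 2/16).
Pick 4: P3 adds 1 new (Z12) at install cost 9 (ratio 1/9).
Greedy total install cost: 7 + 6 + 16 + 9 = 38. (The true optimum is 34, so greedy overshoots here.)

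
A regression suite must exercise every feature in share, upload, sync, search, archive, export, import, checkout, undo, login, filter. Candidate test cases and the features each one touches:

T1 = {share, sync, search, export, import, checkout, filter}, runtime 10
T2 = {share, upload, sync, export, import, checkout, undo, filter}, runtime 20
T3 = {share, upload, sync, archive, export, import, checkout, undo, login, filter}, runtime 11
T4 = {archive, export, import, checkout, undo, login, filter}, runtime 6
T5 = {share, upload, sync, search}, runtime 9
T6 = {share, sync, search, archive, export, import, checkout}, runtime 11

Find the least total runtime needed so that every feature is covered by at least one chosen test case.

15

T4, T5 cover every feature at runtime 6 + 9 = 15.
Any cover uses at least 2 test cases; among all covering selections none totals below 15.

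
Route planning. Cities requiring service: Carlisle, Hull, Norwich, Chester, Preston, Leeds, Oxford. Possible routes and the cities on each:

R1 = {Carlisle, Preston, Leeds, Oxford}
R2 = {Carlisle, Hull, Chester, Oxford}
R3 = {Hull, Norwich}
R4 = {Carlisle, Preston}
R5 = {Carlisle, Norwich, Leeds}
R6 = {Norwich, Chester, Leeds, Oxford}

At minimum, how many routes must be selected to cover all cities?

3

R1, R2, R3 together cover {Carlisle, Hull, Norwich, Chester, Preston, Leeds, Oxford} — every city.
No 2 of the 6 routes cover everything (all 15 pairs fall short), so 3 is minimum.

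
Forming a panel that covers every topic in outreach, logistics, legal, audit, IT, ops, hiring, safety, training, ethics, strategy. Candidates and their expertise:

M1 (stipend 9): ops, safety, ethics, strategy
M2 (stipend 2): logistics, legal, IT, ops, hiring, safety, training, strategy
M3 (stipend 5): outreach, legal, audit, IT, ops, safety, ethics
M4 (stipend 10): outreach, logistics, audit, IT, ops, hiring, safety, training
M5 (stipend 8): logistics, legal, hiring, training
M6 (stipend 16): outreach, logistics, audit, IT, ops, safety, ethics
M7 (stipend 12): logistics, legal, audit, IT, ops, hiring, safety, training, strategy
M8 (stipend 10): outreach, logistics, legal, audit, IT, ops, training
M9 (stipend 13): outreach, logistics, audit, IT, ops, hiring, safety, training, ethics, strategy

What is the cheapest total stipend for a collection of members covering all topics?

7

M2, M3 cover every topic at stipend 2 + 5 = 7.
Any cover uses at least 2 members; among all covering selections none totals below 7.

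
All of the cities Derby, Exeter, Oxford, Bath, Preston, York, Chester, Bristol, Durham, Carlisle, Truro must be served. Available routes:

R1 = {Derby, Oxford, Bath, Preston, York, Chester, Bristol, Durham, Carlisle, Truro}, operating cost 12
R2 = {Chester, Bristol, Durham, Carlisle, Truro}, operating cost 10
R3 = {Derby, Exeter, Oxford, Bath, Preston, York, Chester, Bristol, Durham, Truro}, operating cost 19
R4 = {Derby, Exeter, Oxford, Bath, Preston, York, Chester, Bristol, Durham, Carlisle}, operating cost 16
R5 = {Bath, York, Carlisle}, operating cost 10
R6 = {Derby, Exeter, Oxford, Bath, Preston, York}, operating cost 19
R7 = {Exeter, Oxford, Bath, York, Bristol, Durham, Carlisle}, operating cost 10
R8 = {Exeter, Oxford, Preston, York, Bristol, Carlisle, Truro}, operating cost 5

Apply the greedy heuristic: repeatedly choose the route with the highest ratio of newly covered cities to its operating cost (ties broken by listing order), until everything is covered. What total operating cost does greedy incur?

17

Pick 1: R8 adds 7 new (Exeter, Oxford, Preston, York, Bristol, Carlisle, Truro) at operating cost 5 (ratio 7/5).
Pick 2: R1 adds 4 new (Derby, Bath, Chester, Durham) at operating cost 12 (ratio 4/12).
Greedy total operating cost: 5 + 12 = 17.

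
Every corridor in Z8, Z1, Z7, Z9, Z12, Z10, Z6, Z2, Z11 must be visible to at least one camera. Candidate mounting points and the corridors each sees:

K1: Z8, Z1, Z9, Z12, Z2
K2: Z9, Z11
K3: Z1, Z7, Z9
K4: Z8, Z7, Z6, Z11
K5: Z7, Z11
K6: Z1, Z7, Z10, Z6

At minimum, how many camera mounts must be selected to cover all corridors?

K1, K2, K6 together cover {Z8, Z1, Z7, Z9, Z12, Z10, Z6, Z2, Z11} — every corridor.
No 2 of the 6 camera mounts cover everything (all 15 pairs fall short), so 3 is minimum.

3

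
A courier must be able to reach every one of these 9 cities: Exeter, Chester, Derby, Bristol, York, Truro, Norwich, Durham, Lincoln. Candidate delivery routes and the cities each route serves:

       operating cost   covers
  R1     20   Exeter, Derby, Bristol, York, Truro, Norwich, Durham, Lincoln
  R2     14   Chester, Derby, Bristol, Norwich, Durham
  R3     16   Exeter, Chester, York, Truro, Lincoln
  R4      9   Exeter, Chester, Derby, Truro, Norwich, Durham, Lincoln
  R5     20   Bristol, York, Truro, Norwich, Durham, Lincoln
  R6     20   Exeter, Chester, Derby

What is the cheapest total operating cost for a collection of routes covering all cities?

29

R1, R4 cover every city at operating cost 20 + 9 = 29.
Any cover uses at least 2 routes; among all covering selections none totals below 29.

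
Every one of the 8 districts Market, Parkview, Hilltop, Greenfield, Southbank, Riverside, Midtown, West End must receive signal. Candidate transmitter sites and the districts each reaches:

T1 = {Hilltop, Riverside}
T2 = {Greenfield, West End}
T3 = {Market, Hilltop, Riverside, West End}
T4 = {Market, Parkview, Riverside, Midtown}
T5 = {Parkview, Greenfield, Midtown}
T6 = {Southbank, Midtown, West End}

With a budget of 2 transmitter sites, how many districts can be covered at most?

Choosing T3, T5 covers {Market, Parkview, Hilltop, Greenfield, Riverside, Midtown, West End} — 7 districts.
No choice of 2 transmitter sites does better; here Southbank is left uncovered.

7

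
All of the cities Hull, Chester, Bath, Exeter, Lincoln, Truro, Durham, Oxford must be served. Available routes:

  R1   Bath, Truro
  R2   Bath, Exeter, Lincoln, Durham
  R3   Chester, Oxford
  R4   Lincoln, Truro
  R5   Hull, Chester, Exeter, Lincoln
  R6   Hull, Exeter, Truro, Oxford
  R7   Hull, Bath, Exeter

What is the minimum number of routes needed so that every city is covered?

R2, R3, R6 together cover {Hull, Chester, Bath, Exeter, Lincoln, Truro, Durham, Oxford} — every city.
No 2 of the 7 routes cover everything (all 21 pairs fall short), so 3 is minimum.

3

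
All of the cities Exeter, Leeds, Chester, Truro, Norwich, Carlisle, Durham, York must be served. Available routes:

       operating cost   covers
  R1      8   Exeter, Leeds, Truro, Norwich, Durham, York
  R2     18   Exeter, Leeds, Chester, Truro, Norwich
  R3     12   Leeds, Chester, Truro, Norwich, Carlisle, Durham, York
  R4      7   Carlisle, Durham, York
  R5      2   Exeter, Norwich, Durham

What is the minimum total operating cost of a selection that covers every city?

14

R3, R5 cover every city at operating cost 12 + 2 = 14.
Any cover uses at least 2 routes; among all covering selections none totals below 14.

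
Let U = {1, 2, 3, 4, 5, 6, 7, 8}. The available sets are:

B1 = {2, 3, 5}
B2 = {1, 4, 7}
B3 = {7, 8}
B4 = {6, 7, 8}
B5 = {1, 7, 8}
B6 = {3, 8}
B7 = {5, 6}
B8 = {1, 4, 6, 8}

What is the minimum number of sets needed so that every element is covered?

3

B1, B2, B4 together cover {1, 2, 3, 4, 5, 6, 7, 8} — every element.
No 2 of the 8 sets cover everything (all 28 pairs fall short), so 3 is minimum.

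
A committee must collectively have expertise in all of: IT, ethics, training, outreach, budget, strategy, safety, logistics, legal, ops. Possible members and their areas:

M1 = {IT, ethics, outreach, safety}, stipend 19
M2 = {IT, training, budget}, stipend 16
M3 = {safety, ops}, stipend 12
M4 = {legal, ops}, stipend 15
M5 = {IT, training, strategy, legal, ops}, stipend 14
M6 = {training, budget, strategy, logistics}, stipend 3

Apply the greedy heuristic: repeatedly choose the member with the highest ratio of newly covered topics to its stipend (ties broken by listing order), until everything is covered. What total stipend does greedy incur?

Pick 1: M6 adds 4 new (training, budget, strategy, logistics) at stipend 3 (ratio 4/3).
Pick 2: M5 adds 3 new (IT, legal, ops) at stipend 14 (ratio 3/14).
Pick 3: M1 adds 3 new (ethics, outreach, safety) at stipend 19 (ratio 3/19).
Greedy total stipend: 3 + 14 + 19 = 36.

36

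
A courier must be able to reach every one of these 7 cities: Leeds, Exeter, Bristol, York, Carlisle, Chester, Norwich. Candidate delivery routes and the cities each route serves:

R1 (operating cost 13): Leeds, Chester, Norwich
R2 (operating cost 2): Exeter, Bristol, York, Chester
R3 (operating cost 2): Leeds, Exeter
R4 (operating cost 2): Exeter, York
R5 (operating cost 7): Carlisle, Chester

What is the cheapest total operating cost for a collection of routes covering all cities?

22

R1, R2, R5 cover every city at operating cost 13 + 2 + 7 = 22.
Any cover uses at least 3 routes; among all covering selections none totals below 22.
Greedy by coverage-per-operating cost would pick R2, R3, R5, R1 for 24 — worse than the optimum 22.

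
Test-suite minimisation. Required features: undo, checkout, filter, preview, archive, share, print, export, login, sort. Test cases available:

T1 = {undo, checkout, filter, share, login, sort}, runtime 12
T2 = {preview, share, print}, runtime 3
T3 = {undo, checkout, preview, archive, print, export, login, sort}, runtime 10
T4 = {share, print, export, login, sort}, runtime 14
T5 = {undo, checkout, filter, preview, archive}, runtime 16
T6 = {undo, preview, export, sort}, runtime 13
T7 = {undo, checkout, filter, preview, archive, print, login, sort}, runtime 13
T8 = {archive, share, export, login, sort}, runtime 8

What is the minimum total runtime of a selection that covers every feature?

21

T7, T8 cover every feature at runtime 13 + 8 = 21.
Any cover uses at least 2 test cases; among all covering selections none totals below 21.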